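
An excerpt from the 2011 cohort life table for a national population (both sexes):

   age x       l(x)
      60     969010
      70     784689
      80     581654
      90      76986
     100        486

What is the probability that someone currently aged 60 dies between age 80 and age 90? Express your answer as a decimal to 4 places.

This is the probability of reaching 80 but not 90, conditional on being alive at 60: (l(80) − l(90)) / l(60).
= (581654 − 76986) / 969010 = 504668 / 969010 = 0.520808.

0.5208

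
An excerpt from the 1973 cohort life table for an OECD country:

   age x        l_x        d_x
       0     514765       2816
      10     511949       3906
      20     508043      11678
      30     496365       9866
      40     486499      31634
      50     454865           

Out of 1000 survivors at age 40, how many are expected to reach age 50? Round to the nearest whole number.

The relevant probability is 454865/486499 = 0.934976.
Expected number = 1000 × 0.934976 = 935.

935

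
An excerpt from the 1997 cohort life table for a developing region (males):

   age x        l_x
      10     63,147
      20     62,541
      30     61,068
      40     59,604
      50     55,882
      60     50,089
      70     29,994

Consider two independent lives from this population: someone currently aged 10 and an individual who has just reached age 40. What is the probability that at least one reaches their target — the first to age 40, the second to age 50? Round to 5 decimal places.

p₁ = l_40/l_10 = 59,604/63,147 = 0.943893; p₂ = l_50/l_40 = 55,882/59,604 = 0.937555.
P(at least one) = 1 − (1−p₁)(1−p₂) = 1 − 0.056107 × 0.062445 = 0.996496.

0.99650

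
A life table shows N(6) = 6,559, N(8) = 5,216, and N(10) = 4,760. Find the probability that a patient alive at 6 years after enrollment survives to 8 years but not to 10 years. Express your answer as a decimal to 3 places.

0.070

This is the probability of reaching 8 but not 10, conditional on being alive at 6: (N(8) − N(10)) / N(6).
= (5,216 − 4,760) / 6,559 = 456 / 6,559 = 0.069523.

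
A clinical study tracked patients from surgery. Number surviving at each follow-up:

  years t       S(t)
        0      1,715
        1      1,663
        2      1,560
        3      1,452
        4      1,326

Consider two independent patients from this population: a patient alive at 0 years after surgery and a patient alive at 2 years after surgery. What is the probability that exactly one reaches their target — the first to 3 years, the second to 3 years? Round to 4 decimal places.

p₁ = S(3)/S(0) = 1,452/1,715 = 0.846647; p₂ = S(3)/S(2) = 1,452/1,560 = 0.930769.
P(exactly one) = p₁(1−p₂) + (1−p₁)p₂ = 0.058614 + 0.142736 = 0.201350.

0.2014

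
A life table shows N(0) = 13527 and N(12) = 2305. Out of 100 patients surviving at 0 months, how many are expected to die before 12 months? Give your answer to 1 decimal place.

83.0

The relevant probability is 1 − 2305/13527 = 0.829600.
Expected number = 100 × 0.829600 = 83.0.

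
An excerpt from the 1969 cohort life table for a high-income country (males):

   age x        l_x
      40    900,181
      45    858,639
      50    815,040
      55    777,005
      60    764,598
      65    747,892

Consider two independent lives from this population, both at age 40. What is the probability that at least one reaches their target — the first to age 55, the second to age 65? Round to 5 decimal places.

p₁ = l_55/l_40 = 777,005/900,181 = 0.863165; p₂ = l_65/l_40 = 747,892/900,181 = 0.830824.
P(at least one) = 1 − (1−p₁)(1−p₂) = 1 − 0.136835 × 0.169176 = 0.976851.

0.97685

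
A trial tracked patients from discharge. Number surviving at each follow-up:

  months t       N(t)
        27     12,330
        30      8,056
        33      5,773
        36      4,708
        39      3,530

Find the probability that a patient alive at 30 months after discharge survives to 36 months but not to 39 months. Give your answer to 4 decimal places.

This is the probability of reaching 36 but not 39, conditional on being alive at 30: (N(36) − N(39)) / N(30).
= (4,708 − 3,530) / 8,056 = 1,178 / 8,056 = 0.146226.

0.1462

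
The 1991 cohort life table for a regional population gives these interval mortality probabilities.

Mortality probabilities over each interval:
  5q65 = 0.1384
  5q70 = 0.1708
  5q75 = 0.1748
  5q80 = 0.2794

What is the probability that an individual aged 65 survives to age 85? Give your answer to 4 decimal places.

0.4248

The overall survival probability is (1 − 0.1384) × (1 − 0.1708) × (1 − 0.1748) × (1 − 0.2794).
= 0.8616 × 0.8292 × 0.8252 × 0.7206 = 0.424833.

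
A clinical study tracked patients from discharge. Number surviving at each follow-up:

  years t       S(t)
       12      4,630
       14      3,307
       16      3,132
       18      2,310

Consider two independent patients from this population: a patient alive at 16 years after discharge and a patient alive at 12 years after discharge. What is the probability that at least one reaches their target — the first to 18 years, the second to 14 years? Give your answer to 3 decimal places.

0.925

p₁ = S(18)/S(16) = 2,310/3,132 = 0.737548; p₂ = S(14)/S(12) = 3,307/4,630 = 0.714255.
P(at least one) = 1 − (1−p₁)(1−p₂) = 1 − 0.262452 × 0.285745 = 0.925006.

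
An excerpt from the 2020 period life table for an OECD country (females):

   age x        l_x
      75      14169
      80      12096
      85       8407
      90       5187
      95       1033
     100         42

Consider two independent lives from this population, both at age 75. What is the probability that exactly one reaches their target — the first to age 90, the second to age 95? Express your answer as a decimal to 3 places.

p₁ = l_90/l_75 = 5187/14169 = 0.366081; p₂ = l_95/l_75 = 1033/14169 = 0.072906.
P(exactly one) = p₁(1−p₂) + (1−p₁)p₂ = 0.339391 + 0.046216 = 0.385608.

0.386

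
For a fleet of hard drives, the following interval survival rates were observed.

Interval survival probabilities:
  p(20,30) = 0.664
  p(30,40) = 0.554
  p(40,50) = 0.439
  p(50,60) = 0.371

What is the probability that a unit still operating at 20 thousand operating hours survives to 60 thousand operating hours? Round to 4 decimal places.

Chaining the interval survival probabilities: 0.664 × 0.554 × 0.439 × 0.371.
= 0.059912.

0.0599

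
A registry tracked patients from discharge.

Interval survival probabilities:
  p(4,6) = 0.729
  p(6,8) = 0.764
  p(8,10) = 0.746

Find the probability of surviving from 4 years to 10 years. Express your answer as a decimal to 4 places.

0.4155

Chaining the interval survival probabilities: 0.729 × 0.764 × 0.746.
= 0.415489.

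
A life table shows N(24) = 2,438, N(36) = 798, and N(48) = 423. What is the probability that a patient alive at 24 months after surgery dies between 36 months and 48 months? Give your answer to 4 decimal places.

0.1538

This is the probability of reaching 36 but not 48, conditional on being alive at 24: (N(36) − N(48)) / N(24).
= (798 − 423) / 2,438 = 375 / 2,438 = 0.153815.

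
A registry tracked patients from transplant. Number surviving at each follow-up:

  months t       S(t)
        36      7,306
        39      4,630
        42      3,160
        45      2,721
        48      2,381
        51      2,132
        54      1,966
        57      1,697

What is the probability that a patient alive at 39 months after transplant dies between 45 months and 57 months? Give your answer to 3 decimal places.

0.221

This is the probability of reaching 45 but not 57, conditional on being alive at 39: (S(45) − S(57)) / S(39).
= (2,721 − 1,697) / 4,630 = 1,024 / 4,630 = 0.221166.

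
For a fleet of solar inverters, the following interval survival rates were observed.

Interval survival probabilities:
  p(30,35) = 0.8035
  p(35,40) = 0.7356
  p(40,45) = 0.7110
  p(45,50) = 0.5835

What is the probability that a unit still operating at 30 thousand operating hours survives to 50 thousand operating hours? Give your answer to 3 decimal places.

0.245

Chaining the interval survival probabilities: 0.8035 × 0.7356 × 0.7110 × 0.5835.
= 0.245210.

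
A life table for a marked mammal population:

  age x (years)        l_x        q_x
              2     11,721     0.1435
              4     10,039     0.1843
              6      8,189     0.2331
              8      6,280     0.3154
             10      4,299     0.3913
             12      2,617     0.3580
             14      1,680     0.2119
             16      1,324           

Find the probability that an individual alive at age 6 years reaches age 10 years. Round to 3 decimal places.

The conditional survival probability is l_10/l_6 = 4,299/8,189 = 0.524973.

0.525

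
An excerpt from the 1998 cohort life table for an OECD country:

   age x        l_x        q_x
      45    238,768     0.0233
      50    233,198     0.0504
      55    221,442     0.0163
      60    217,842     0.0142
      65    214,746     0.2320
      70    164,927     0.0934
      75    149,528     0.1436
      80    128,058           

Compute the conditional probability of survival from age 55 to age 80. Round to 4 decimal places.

We want 25p55 = l_80/l_55.
The conditional survival probability is l_80/l_55 = 128,058/221,442 = 0.578291.

0.5783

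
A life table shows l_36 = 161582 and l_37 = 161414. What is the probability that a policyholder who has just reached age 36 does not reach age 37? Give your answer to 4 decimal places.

0.0010

P(die before 37 | alive at 36) = 1 − l_37/l_36 = 1 − 161414/161582 = (168)/161582 = 0.001040.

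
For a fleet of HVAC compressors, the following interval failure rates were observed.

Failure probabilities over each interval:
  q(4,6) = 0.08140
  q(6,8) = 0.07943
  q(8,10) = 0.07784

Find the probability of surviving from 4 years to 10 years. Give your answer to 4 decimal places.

0.7798

Chaining the interval survival probabilities: (1 − 0.08140) × (1 − 0.07943) × (1 − 0.07784).
= 0.91860 × 0.92057 × 0.92216 = 0.779811.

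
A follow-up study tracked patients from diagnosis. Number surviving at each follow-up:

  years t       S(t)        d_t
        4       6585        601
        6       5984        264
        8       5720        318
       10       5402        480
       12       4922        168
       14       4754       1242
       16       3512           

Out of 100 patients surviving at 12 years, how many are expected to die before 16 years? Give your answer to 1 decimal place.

28.6

The relevant probability is 1 − 3512/4922 = 0.286469.
Expected number = 100 × 0.286469 = 28.6.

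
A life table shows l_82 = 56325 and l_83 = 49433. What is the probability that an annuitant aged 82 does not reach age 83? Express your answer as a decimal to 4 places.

P(die before 83 | alive at 82) = 1 − l_83/l_82 = 1 − 49433/56325 = (6892)/56325 = 0.122361.

0.1224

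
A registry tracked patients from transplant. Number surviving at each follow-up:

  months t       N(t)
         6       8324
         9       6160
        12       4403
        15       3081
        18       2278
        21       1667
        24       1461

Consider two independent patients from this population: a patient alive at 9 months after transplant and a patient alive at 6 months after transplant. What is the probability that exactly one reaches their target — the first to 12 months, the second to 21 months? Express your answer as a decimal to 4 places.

0.6288

p₁ = N(12)/N(9) = 4403/6160 = 0.714773; p₂ = N(21)/N(6) = 1667/8324 = 0.200264.
P(exactly one) = p₁(1−p₂) + (1−p₁)p₂ = 0.571630 + 0.057121 = 0.628750.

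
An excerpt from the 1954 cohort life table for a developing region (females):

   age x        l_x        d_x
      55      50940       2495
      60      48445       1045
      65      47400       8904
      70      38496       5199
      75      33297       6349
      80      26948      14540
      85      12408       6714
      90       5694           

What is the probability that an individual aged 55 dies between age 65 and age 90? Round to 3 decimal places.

We want 10|25q55 = (l_65 − l_90)/l_55.
This is the probability of reaching 65 but not 90, conditional on being alive at 55: (l_65 − l_90) / l_55.
= (47400 − 5694) / 50940 = 41706 / 50940 = 0.818728.

0.819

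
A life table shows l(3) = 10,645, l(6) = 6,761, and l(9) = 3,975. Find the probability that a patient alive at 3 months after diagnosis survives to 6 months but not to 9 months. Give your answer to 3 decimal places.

This is the probability of reaching 6 but not 9, conditional on being alive at 3: (l(6) − l(9)) / l(3).
= (6,761 − 3,975) / 10,645 = 2,786 / 10,645 = 0.261719.

0.262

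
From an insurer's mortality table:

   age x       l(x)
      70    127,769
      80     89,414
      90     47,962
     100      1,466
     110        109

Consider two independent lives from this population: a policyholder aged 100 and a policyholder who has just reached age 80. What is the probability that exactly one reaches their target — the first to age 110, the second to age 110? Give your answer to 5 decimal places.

p₁ = l(110)/l(100) = 109/1,466 = 0.074352; p₂ = l(110)/l(80) = 109/89,414 = 0.001219.
P(exactly one) = p₁(1−p₂) + (1−p₁)p₂ = 0.074261 + 0.001128 = 0.075390.

0.07539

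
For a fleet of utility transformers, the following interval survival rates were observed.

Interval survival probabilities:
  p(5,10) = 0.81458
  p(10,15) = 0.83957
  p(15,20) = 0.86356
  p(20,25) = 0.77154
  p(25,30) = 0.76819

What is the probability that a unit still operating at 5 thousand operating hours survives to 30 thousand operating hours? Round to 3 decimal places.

0.350

The overall survival probability is 0.81458 × 0.83957 × 0.86356 × 0.77154 × 0.76819.
= 0.350034.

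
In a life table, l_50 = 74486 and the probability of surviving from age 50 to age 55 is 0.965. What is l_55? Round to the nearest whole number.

71879

l_55 = l_50 × p = 74486 × 0.965 = 71879.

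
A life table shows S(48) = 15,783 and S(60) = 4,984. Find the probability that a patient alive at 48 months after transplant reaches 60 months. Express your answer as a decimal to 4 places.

The conditional survival probability is S(60)/S(48) = 4,984/15,783 = 0.315783.

0.3158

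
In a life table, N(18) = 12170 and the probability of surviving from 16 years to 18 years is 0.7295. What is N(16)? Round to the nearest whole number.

N(16) = N(18) / p = 12170 / 0.7295 = 16683.

16683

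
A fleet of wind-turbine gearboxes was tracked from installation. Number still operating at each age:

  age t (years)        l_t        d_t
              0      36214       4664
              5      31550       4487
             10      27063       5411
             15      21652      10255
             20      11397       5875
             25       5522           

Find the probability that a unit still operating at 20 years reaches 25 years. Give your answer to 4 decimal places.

0.4845

The conditional survival probability is l_25/l_20 = 5522/11397 = 0.484513.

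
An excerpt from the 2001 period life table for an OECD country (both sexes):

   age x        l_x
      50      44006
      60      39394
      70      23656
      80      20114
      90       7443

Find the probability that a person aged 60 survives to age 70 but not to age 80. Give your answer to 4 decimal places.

0.0899

We want 10|10q60 = (l_70 − l_80)/l_60.
This is the probability of reaching 70 but not 80, conditional on being alive at 60: (l_70 − l_80) / l_60.
= (23656 − 20114) / 39394 = 3542 / 39394 = 0.089912.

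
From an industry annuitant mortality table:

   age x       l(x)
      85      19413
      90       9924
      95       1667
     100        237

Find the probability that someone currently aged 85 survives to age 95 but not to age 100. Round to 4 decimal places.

This is the probability of reaching 95 but not 100, conditional on being alive at 85: (l(95) − l(100)) / l(85).
= (1667 − 237) / 19413 = 1430 / 19413 = 0.073662.

0.0737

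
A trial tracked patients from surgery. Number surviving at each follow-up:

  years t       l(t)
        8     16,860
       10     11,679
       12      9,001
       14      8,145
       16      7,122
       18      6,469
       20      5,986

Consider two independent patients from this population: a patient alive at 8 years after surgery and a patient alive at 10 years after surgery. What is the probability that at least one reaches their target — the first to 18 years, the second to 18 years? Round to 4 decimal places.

p₁ = l(18)/l(8) = 6,469/16,860 = 0.383689; p₂ = l(18)/l(10) = 6,469/11,679 = 0.553900.
P(at least one) = 1 − (1−p₁)(1−p₂) = 1 − 0.616311 × 0.446100 = 0.725064.

0.7251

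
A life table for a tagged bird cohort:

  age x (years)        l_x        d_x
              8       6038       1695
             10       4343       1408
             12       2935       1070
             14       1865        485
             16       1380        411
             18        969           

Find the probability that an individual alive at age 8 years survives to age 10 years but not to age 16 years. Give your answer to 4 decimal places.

This is the probability of reaching 10 but not 16, conditional on being alive at 8: (l_10 − l_16) / l_8.
= (4343 − 1380) / 6038 = 2963 / 6038 = 0.490725.

0.4907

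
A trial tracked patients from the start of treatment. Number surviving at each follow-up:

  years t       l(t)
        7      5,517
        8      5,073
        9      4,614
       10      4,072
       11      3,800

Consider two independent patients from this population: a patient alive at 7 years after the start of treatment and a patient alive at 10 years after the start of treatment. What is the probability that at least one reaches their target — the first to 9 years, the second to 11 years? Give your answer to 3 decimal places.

p₁ = l(9)/l(7) = 4,614/5,517 = 0.836324; p₂ = l(11)/l(10) = 3,800/4,072 = 0.933202.
P(at least one) = 1 − (1−p₁)(1−p₂) = 1 − 0.163676 × 0.066798 = 0.989067.

0.989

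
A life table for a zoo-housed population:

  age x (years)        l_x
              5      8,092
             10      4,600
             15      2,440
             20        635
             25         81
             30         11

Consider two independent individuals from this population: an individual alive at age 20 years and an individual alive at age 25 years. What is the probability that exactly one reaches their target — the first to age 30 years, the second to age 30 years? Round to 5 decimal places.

0.14842

p₁ = l_30/l_20 = 11/635 = 0.017323; p₂ = l_30/l_25 = 11/81 = 0.135802.
P(exactly one) = p₁(1−p₂) + (1−p₁)p₂ = 0.014971 + 0.133450 = 0.148420.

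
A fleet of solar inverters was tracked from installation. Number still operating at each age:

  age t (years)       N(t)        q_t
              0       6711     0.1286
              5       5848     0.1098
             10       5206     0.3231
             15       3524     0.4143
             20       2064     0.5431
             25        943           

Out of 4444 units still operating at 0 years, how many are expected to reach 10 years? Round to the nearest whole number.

3447

The relevant probability is 5206/6711 = 0.775741.
Expected number = 4444 × 0.775741 = 3447.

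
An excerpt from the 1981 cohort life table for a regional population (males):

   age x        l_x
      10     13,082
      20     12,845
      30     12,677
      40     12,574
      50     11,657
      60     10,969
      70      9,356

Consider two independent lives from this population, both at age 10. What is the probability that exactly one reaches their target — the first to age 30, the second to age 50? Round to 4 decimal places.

p₁ = l_30/l_10 = 12,677/13,082 = 0.969041; p₂ = l_50/l_10 = 11,657/13,082 = 0.891072.
P(exactly one) = p₁(1−p₂) + (1−p₁)p₂ = 0.105556 + 0.027587 = 0.133142.

0.1331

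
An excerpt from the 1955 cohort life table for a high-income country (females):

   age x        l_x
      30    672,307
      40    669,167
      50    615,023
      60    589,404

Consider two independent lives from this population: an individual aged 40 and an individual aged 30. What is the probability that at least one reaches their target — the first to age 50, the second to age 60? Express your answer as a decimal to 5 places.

p₁ = l_50/l_40 = 615,023/669,167 = 0.919087; p₂ = l_60/l_30 = 589,404/672,307 = 0.876689.
P(at least one) = 1 − (1−p₁)(1−p₂) = 1 − 0.080913 × 0.123311 = 0.990023.

0.99002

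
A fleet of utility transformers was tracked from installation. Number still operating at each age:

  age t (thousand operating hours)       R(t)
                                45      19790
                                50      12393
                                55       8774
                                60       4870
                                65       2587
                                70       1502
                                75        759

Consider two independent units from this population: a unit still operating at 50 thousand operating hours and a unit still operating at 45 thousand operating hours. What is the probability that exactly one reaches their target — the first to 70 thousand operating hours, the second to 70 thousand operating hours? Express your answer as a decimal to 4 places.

p₁ = R(70)/R(50) = 1502/12393 = 0.121197; p₂ = R(70)/R(45) = 1502/19790 = 0.075897.
P(exactly one) = p₁(1−p₂) + (1−p₁)p₂ = 0.111999 + 0.066699 = 0.178697.

0.1787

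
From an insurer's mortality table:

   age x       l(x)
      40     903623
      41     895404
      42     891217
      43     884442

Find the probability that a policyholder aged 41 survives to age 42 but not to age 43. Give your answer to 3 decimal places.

This is the probability of reaching 42 but not 43, conditional on being alive at 41: (l(42) − l(43)) / l(41).
= (891217 − 884442) / 895404 = 6775 / 895404 = 0.007566.

0.008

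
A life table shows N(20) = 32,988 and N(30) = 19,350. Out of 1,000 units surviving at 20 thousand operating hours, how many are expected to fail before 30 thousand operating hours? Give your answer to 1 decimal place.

413.4

The relevant probability is 1 − 19,350/32,988 = 0.413423.
Expected number = 1,000 × 0.413423 = 413.4.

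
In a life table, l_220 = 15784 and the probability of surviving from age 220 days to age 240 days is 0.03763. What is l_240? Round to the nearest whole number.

l_240 = l_220 × p = 15784 × 0.03763 = 594.

594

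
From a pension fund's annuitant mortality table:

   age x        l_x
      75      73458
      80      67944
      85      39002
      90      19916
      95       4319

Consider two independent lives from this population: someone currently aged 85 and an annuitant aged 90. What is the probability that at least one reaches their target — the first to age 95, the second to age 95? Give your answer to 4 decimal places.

p₁ = l_95/l_85 = 4319/39002 = 0.110738; p₂ = l_95/l_90 = 4319/19916 = 0.216861.
P(at least one) = 1 − (1−p₁)(1−p₂) = 1 − 0.889262 × 0.783139 = 0.303584.

0.3036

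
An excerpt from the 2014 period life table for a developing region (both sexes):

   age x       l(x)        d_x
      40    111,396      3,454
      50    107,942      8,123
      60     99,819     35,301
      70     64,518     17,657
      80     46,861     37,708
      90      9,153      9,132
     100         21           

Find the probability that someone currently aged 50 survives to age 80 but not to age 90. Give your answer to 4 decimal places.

0.3493

This is the probability of reaching 80 but not 90, conditional on being alive at 50: (l(80) − l(90)) / l(50).
= (46,861 − 9,153) / 107,942 = 37,708 / 107,942 = 0.349336.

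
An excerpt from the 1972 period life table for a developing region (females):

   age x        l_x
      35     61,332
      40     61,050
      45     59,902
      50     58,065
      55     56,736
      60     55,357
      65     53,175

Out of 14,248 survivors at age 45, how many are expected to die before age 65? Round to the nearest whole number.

1600

The relevant probability is 1 − 53,175/59,902 = 0.112300.
Expected number = 14,248 × 0.112300 = 1600.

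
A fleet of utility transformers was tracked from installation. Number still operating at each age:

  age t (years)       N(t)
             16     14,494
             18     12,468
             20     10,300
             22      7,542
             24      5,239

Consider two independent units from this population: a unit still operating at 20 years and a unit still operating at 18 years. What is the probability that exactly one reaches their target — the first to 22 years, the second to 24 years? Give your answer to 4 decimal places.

p₁ = N(22)/N(20) = 7,542/10,300 = 0.732233; p₂ = N(24)/N(18) = 5,239/12,468 = 0.420196.
P(exactly one) = p₁(1−p₂) + (1−p₁)p₂ = 0.424552 + 0.112515 = 0.537066.

0.5371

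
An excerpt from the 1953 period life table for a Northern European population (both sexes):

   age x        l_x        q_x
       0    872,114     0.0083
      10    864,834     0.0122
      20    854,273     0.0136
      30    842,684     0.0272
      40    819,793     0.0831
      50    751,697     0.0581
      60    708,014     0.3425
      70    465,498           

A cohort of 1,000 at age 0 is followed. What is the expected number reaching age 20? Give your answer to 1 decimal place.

979.5

The relevant probability is 854,273/872,114 = 0.979543.
Expected number = 1,000 × 0.979543 = 979.5.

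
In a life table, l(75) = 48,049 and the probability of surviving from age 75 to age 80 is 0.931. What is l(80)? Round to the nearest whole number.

44734

l(80) = l(75) × p = 48,049 × 0.931 = 44734.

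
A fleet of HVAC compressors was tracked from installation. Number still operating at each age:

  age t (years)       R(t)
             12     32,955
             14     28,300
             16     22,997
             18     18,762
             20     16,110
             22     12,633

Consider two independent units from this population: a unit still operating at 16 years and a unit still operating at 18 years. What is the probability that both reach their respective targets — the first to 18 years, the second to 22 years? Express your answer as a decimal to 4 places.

p₁ = R(18)/R(16) = 18,762/22,997 = 0.815846; p₂ = R(22)/R(18) = 12,633/18,762 = 0.673329.
P(both) = p₁ × p₂ = 0.815846 × 0.673329 = 0.549333.

0.5493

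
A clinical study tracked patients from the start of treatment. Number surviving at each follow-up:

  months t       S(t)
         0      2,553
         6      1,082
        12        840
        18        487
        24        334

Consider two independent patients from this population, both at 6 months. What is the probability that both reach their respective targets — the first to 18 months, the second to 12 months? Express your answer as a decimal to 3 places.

0.349

p₁ = S(18)/S(6) = 487/1,082 = 0.450092; p₂ = S(12)/S(6) = 840/1,082 = 0.776340.
P(both) = p₁ × p₂ = 0.450092 × 0.776340 = 0.349424.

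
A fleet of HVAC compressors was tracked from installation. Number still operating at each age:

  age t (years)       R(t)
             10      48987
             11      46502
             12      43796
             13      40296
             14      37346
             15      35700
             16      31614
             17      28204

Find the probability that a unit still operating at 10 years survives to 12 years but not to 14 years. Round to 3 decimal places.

0.132

This is the probability of reaching 12 but not 14, conditional on being operational at 10: (R(12) − R(14)) / R(10).
= (43796 − 37346) / 48987 = 6450 / 48987 = 0.131668.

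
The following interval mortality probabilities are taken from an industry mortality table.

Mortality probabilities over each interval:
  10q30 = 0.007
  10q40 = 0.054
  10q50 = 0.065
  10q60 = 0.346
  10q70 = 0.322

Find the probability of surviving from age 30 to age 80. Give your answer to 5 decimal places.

0.38946

The overall survival probability is (1 − 0.007) × (1 − 0.054) × (1 − 0.065) × (1 − 0.346) × (1 − 0.322).
= 0.993 × 0.946 × 0.935 × 0.654 × 0.678 = 0.389457.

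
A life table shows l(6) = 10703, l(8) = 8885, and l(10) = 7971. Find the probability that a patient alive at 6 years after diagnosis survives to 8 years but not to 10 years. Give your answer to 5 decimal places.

0.08540

This is the probability of reaching 8 but not 10, conditional on being alive at 6: (l(8) − l(10)) / l(6).
= (8885 − 7971) / 10703 = 914 / 10703 = 0.085397.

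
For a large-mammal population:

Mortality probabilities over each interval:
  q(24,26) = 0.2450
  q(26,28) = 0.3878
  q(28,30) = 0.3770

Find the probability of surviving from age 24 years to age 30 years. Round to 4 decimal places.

Chaining the interval survival probabilities: (1 − 0.2450) × (1 − 0.3878) × (1 − 0.3770).
= 0.7550 × 0.6122 × 0.6230 = 0.287957.

0.2880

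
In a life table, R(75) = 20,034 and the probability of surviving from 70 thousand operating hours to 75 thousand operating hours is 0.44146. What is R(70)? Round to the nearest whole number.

45381

R(70) = R(75) / p = 20,034 / 0.44146 = 45381.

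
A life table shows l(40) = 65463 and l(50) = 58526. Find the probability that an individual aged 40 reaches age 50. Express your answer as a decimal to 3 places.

0.894

The conditional survival probability is l(50)/l(40) = 58526/65463 = 0.894032.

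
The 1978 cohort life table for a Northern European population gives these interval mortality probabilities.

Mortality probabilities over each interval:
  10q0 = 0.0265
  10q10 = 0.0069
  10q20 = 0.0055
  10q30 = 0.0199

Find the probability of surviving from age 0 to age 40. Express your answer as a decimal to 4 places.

Chaining the interval survival probabilities: (1 − 0.0265) × (1 − 0.0069) × (1 − 0.0055) × (1 − 0.0199).
= 0.9735 × 0.9931 × 0.9945 × 0.9801 = 0.942332.

0.9423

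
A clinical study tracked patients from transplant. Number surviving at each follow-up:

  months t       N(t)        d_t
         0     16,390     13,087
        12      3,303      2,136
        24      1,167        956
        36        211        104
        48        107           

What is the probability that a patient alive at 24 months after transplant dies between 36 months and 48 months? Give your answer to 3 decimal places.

This is the probability of reaching 36 but not 48, conditional on being alive at 24: (N(36) − N(48)) / N(24).
= (211 − 107) / 1,167 = 104 / 1,167 = 0.089117.

0.089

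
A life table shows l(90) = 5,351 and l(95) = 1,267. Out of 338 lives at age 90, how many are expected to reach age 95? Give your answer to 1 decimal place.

80.0

The relevant probability is 1,267/5,351 = 0.236778.
Expected number = 338 × 0.236778 = 80.0.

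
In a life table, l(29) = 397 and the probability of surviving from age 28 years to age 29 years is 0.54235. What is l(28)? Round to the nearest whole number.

732

l(28) = l(29) / p = 397 / 0.54235 = 732.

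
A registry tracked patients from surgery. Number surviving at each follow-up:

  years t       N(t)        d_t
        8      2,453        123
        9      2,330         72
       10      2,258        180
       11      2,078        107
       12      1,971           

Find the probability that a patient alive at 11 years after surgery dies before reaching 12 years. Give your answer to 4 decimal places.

0.0515

P(die before 12 | alive at 11) = 1 − N(12)/N(11) = 1 − 1,971/2,078 = (107)/2,078 = 0.051492.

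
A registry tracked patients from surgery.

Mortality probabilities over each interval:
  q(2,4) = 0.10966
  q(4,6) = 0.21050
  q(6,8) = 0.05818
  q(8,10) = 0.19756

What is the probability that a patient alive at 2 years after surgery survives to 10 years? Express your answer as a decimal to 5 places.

Survival from 2 to 10 is the product of surviving each interval: (1 − 0.10966) × (1 − 0.21050) × (1 − 0.05818) × (1 − 0.19756).
= 0.89034 × 0.78950 × 0.94182 × 0.80244 = 0.531237.

0.53124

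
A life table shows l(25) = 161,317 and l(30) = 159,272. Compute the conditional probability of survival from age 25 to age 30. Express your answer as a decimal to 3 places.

The conditional survival probability is l(30)/l(25) = 159,272/161,317 = 0.987323.

0.987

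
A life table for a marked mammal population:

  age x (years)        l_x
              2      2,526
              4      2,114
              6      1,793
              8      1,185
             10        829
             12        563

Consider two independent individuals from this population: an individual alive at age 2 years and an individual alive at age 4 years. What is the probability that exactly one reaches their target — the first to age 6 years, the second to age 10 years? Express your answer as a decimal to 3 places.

0.545

p₁ = l_6/l_2 = 1,793/2,526 = 0.709818; p₂ = l_10/l_4 = 829/2,114 = 0.392148.
P(exactly one) = p₁(1−p₂) + (1−p₁)p₂ = 0.431464 + 0.113794 = 0.545259.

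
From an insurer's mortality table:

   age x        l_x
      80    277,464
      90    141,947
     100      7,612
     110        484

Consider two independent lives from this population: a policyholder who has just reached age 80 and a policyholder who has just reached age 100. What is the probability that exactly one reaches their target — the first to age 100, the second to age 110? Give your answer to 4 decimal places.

0.0875

p₁ = l_100/l_80 = 7,612/277,464 = 0.027434; p₂ = l_110/l_100 = 484/7,612 = 0.063584.
P(exactly one) = p₁(1−p₂) + (1−p₁)p₂ = 0.025690 + 0.061840 = 0.087529.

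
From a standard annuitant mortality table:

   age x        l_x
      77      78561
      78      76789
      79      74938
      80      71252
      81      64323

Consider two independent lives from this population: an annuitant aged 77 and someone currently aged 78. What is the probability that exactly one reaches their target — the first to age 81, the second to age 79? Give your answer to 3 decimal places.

p₁ = l_81/l_77 = 64323/78561 = 0.818765; p₂ = l_79/l_78 = 74938/76789 = 0.975895.
P(exactly one) = p₁(1−p₂) + (1−p₁)p₂ = 0.019736 + 0.176866 = 0.196603.

0.197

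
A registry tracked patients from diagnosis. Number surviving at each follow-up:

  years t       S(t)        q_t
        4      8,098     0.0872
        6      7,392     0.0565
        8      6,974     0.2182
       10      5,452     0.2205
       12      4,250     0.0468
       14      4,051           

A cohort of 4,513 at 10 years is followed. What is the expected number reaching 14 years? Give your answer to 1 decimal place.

3353.3

The relevant probability is 4,051/5,452 = 0.743030.
Expected number = 4,513 × 0.743030 = 3353.3.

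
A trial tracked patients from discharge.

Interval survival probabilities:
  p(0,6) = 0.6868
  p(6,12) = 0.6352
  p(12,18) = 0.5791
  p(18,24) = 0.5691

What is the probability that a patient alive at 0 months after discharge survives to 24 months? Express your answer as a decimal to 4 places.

The overall survival probability is 0.6868 × 0.6352 × 0.5791 × 0.5691.
= 0.143775.

0.1438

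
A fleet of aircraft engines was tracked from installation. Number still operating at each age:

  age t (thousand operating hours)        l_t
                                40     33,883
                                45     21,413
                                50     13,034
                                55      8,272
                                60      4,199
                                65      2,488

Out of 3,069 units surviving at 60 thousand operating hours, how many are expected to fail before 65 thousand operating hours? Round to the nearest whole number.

1251

The relevant probability is 1 − 2,488/4,199 = 0.407478.
Expected number = 3,069 × 0.407478 = 1251.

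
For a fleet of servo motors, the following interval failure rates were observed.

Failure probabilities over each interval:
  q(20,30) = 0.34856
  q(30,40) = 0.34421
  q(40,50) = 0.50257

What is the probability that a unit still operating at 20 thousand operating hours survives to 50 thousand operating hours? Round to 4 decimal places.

P(survive 20→50) = (1 − 0.34856) × (1 − 0.34421) × (1 − 0.50257).
= 0.65144 × 0.65579 × 0.49743 = 0.212506.

0.2125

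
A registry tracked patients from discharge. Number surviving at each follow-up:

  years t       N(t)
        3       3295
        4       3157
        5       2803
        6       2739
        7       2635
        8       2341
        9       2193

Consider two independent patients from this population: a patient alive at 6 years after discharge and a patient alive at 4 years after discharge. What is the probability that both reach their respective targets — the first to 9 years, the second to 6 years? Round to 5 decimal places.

p₁ = N(9)/N(6) = 2193/2739 = 0.800657; p₂ = N(6)/N(4) = 2739/3157 = 0.867596.
P(both) = p₁ × p₂ = 0.800657 × 0.867596 = 0.694647.

0.69465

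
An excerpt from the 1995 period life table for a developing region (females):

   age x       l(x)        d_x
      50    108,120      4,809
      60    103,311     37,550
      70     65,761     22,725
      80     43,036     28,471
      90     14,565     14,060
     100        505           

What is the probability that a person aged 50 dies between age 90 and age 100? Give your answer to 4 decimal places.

0.1300

This is the probability of reaching 90 but not 100, conditional on being alive at 50: (l(90) − l(100)) / l(50).
= (14,565 − 505) / 108,120 = 14,060 / 108,120 = 0.130041.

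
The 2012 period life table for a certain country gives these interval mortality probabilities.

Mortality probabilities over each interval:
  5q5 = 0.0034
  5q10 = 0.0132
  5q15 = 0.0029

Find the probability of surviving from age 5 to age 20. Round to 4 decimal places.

Survival from 5 to 20 is the product of surviving each interval: (1 − 0.0034) × (1 − 0.0132) × (1 − 0.0029).
= 0.9966 × 0.9868 × 0.9971 = 0.980593.

0.9806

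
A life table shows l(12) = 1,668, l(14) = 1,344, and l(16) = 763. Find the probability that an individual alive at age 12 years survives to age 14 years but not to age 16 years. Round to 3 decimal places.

This is the probability of reaching 14 but not 16, conditional on being alive at 12: (l(14) − l(16)) / l(12).
= (1,344 − 763) / 1,668 = 581 / 1,668 = 0.348321.

0.348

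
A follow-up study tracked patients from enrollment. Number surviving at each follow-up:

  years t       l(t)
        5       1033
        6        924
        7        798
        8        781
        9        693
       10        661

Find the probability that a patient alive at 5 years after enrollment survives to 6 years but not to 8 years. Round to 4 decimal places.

This is the probability of reaching 6 but not 8, conditional on being alive at 5: (l(6) − l(8)) / l(5).
= (924 − 781) / 1033 = 143 / 1033 = 0.138432.

0.1384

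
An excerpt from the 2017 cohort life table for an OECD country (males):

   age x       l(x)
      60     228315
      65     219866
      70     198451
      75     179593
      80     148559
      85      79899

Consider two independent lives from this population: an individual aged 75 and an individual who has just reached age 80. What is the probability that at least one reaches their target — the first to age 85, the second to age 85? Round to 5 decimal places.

0.74344

p₁ = l(85)/l(75) = 79899/179593 = 0.444889; p₂ = l(85)/l(80) = 79899/148559 = 0.537827.
P(at least one) = 1 − (1−p₁)(1−p₂) = 1 − 0.555111 × 0.462173 = 0.743443.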